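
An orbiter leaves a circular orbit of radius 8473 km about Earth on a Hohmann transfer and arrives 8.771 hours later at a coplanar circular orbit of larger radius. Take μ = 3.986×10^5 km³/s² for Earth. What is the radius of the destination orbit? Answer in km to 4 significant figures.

r₂ = 60080 km

Transfer time t = 8.771 hours = 31575.6 s, and t = π√(a_t³/μ).
So a_t = (μ t²/π²)^(1/3) = (3.986×10^5 × (31575.6)² / π²)^(1/3) = 34275 km.
Since a_t = (r₁ + r₂)/2, r₂ = 2a_t − r₁ = 2×34275 − 8473 = 60077 km.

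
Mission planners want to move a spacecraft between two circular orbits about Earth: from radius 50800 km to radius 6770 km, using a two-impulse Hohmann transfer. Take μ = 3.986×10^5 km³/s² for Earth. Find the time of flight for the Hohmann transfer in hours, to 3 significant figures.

Semi-major axis of the transfer orbit: a_t = (50800 + 6770)/2 = 28785 km.
Half the transfer-orbit period gives t = π√(a_t³/μ) = 24300 s.
Converting: 24300 s ÷ 3600 s/hour = 6.75 hours.

t = 6.75 hours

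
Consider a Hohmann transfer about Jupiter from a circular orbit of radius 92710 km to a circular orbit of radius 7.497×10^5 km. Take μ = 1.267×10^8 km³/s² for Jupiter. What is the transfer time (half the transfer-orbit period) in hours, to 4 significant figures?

Transfer-ellipse semi-major axis a_t = (r₁ + r₂)/2 = (92710 + 7.497×10^5)/2 = 4.21205×10^5 km.
By Kepler's third law the transfer-orbit period is T = 2π√(a_t³/μ), so t = T/2 = 76300 s.
Converting: 76300 s ÷ 3600 s/hour = 21.19 hours.

t = 21.19 hours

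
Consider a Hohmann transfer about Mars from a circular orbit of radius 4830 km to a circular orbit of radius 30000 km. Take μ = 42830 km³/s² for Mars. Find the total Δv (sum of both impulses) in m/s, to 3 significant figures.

Semi-major axis of the transfer orbit: a_t = (4830 + 30000)/2 = 17415 km.
Circular speed at r₁: v₁ = √(μ/r₁) = √(42830/4830) = 2.9778 km/s.
On the transfer ellipse at r₁, v² = μ(2/r − 1/a) gives v_p = √[μ(2/r₁ − 1/a_t)] = 3.9084 km/s.
First burn Δv₁ = |v_p − v₁| = 0.9306 km/s.
Circular speed at r₂: v₂ = √(μ/r₂) = 1.19485 km/s.
Transfer-orbit speed at r₂: v_a = √[μ(2/r₂ − 1/a_t)] = 0.629253 km/s.
Second burn Δv₂ = |v₂ − v_a| = 0.5656 km/s.
Δv = Δv₁ + Δv₂ = 0.9306 + 0.5656 = 1.496 km/s.

Δv = 1500 m/s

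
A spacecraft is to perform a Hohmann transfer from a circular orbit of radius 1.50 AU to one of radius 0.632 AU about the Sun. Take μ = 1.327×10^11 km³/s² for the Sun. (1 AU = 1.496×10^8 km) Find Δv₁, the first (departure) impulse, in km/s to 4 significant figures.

Δv₁ = 5.594 km/s

In km: r₁ = 1.50 × 1.496×10^8 = 2.244×10^8 km; r₂ = 0.632 × 1.496×10^8 = 9.45472×10^7 km.
The Hohmann ellipse has a_t = (r₁ + r₂)/2 = 1.594736×10^8 km.
Circular speed at r = 2.244×10^8 km: v_c = √(μ/r) = 24.318 km/s.
Transfer-orbit speed at the same r (vis-viva, a = a_t): v_t = √[μ(2/r − 1/a_t)] = 18.724 km/s.
Δv₁ = |v_t − v_c| = |18.724 − 24.318| = 5.594 km/s.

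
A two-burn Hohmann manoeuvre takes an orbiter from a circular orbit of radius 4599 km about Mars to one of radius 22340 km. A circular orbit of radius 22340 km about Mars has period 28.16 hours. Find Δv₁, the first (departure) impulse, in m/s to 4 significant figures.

Δv₁ = 878.4 m/s

From Kepler's third law T² = 4π²r³/μ at r = 22340 km, T = 28.16 hours = 28.16 × 3600 s = 1.01376×10^5 s: μ = 4π²r³/T² = 42829.1 km³/s².
The Hohmann ellipse has a_t = (r₁ + r₂)/2 = 13469.5 km.
On the circular orbit at r = 4599 km, v_c = √(μ/r) = 3.0517 km/s.
Transfer-orbit speed at the same r (vis-viva, a = a_t): v_t = √[μ(2/r − 1/a_t)] = 3.9301 km/s.
Δv₁ = |v_t − v_c| = |3.9301 − 3.0517| = 0.8784 km/s.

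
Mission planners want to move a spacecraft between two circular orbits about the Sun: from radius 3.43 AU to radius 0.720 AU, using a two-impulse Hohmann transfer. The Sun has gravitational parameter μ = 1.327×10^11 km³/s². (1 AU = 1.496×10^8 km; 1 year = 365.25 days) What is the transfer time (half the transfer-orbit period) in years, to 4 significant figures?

t = 1.495 years

In km: r₁ = 3.43 × 1.496×10^8 = 5.13128×10^8 km; r₂ = 0.720 × 1.496×10^8 = 1.07712×10^8 km.
Semi-major axis of the transfer orbit: a_t = (5.13128×10^8 + 1.07712×10^8)/2 = 3.1042×10^8 km.
Half the transfer-orbit period gives t = π√(a_t³/μ) = 4.717×10^7 s.
Converting: 4.717×10^7 s ÷ 3.15576×10^7 s/year (365.25 × 86400) = 1.495 years.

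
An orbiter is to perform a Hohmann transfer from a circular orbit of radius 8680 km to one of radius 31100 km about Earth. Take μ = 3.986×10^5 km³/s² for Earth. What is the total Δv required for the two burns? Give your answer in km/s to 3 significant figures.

The Hohmann ellipse has a_t = (r₁ + r₂)/2 = 19890 km.
Circular speed at r₁: v₁ = √(μ/r₁) = √(3.986×10^5/8680) = 6.777 km/s.
Transfer-orbit speed at r₁ (vis-viva equation): v_p = √[μ(2/r₁ − 1/a_t)] = 8.474 km/s.
First burn Δv₁ = |v_p − v₁| = 1.697 km/s.
At r₂, v₂ = √(μ/r₂) = 3.580 km/s.
Transfer-orbit speed at r₂: v_a = √[μ(2/r₂ − 1/a_t)] = 2.365 km/s.
Second burn Δv₂ = |v₂ − v_a| = 1.215 km/s.
Δv = Δv₁ + Δv₂ = 1.697 + 1.215 = 2.912 km/s.

Δv = 2.91 km/s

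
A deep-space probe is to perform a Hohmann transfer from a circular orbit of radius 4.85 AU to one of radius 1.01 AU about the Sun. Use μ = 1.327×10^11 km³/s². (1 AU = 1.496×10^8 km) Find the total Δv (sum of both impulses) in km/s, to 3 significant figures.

Δv = 14.1 km/s

In km: r₁ = 4.85 × 1.496×10^8 = 7.2556×10^8 km; r₂ = 1.01 × 1.496×10^8 = 1.51096×10^8 km.
Semi-major axis of the transfer orbit: a_t = (7.2556×10^8 + 1.51096×10^8)/2 = 4.38328×10^8 km.
Circular speed at r₁: v₁ = √(μ/r₁) = √(1.327×10^11/7.2556×10^8) = 13.524 km/s.
Transfer-orbit speed at r₁ (vis-viva equation): v_a = √[μ(2/r₁ − 1/a_t)] = 7.9401 km/s.
First burn Δv₁ = |v_a − v₁| = 5.584 km/s.
Circular speed at r₂: v₂ = √(μ/r₂) = 29.635 km/s.
Transfer-orbit speed at r₂: v_p = √[μ(2/r₂ − 1/a_t)] = 38.128 km/s.
Second burn Δv₂ = |v₂ − v_p| = 8.493 km/s.
Total Δv = Δv₁ + Δv₂ = 14.08 km/s.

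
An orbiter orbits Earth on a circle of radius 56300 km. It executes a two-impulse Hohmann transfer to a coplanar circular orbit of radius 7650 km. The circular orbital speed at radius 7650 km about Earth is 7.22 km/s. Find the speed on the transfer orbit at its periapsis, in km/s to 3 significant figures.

From the circular-orbit relation v² = μ/r at r = 7650 km: μ = v²r = (7.22)² × 7650 = 3.98782×10^5 km³/s².
Semi-major axis of the transfer orbit: a_t = (56300 + 7650)/2 = 31975 km.
The periapsis of the transfer ellipse is at r = 7650 km.
From the vis-viva equation, v = √[μ(2/r − 1/a_t)] = 9.580 km/s.

v = 9.58 km/s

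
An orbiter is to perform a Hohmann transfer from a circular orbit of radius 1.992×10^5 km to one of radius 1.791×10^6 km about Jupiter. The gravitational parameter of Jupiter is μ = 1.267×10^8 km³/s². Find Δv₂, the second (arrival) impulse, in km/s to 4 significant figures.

Δv₂ = 4.648 km/s

Semi-major axis of the transfer orbit: a_t = (1.992×10^5 + 1.791×10^6)/2 = 9.951×10^5 km.
Circular speed at r = 1.791×10^6 km: v_c = √(μ/r) = 8.411 km/s.
Transfer-orbit speed at the same r (vis-viva, a = a_t): v_t = √[μ(2/r − 1/a_t)] = 3.763 km/s.
Δv₂ = |v_t − v_c| = |3.763 − 8.411| = 4.648 km/s.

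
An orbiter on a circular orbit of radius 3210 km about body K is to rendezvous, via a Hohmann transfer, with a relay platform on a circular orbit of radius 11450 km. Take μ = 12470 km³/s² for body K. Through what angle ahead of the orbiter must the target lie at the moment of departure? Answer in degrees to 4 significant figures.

Transfer-ellipse semi-major axis a_t = (r₁ + r₂)/2 = (3210 + 11450)/2 = 7330 km.
The half-period of the transfer ellipse is t = π√(a_t³/μ) = 17655.2 s.
Target angular speed ω₂ = √(μ/r₂³) = 9.11434×10^-5 rad/s.
Angle swept by the target during transfer: ω₂·t = 1.6092 rad = 92.20°.
The orbiter traverses 180° on the transfer ellipse, so the target must lead by 180° − 92.20° = 87.80°.

φ = 87.80°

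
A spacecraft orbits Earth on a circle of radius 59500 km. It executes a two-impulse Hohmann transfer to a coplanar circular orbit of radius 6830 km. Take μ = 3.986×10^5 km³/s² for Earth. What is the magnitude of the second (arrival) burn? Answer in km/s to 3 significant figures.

Transfer-ellipse semi-major axis a_t = (r₁ + r₂)/2 = (59500 + 6830)/2 = 33165 km.
On the circular orbit at r = 6830 km, v_c = √(μ/r) = 7.6394 km/s.
Vis-viva on the transfer ellipse at r = 6830 km gives v_t = √[μ(2/r − 1/a_t)] = 10.232 km/s.
Δv₂ = |v_t − v_c| = |10.232 − 7.6394| = 2.593 km/s.

Δv₂ = 2.59 km/s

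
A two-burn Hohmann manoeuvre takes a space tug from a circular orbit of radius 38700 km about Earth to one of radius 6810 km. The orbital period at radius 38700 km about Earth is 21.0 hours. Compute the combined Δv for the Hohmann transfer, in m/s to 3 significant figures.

Δv = 3790 m/s

From Kepler's third law T² = 4π²r³/μ at r = 38700 km, T = 21.0 hours = 21.0 × 3600 s = 75600 s: μ = 4π²r³/T² = 4.00358×10^5 km³/s².
Transfer-ellipse semi-major axis a_t = (r₁ + r₂)/2 = (38700 + 6810)/2 = 22755 km.
At r₁ the circular-orbit speed is v₁ = √(μ/r₁) = 3.2164 km/s.
On the transfer ellipse at r₁, v² = μ(2/r − 1/a) gives v_a = √[μ(2/r₁ − 1/a_t)] = 1.7596 km/s.
First burn Δv₁ = |v_a − v₁| = 1.457 km/s.
At r₂, v₂ = √(μ/r₂) = 7.667 km/s.
Transfer-orbit speed at r₂: v_p = √[μ(2/r₂ − 1/a_t)] = 9.999 km/s.
Second burn Δv₂ = |v₂ − v_p| = 2.332 km/s.
Total Δv = Δv₁ + Δv₂ = 3.789 km/s.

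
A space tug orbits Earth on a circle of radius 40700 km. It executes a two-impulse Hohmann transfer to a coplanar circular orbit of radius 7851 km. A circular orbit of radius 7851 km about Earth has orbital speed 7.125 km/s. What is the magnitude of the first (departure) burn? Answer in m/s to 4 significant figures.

From the circular-orbit relation v² = μ/r at r = 7851 km: μ = v²r = (7.125)² × 7851 = 3.98561×10^5 km³/s².
Transfer-ellipse semi-major axis a_t = (r₁ + r₂)/2 = (40700 + 7851)/2 = 24275.5 km.
On the circular orbit at r = 40700 km, v_c = √(μ/r) = 3.1293 km/s.
Transfer-orbit speed at the same r (vis-viva, a = a_t): v_t = √[μ(2/r − 1/a_t)] = 1.7796 km/s.
Δv₁ = |v_t − v_c| = |1.7796 − 3.1293| = 1.350 km/s.

Δv₁ = 1350 m/s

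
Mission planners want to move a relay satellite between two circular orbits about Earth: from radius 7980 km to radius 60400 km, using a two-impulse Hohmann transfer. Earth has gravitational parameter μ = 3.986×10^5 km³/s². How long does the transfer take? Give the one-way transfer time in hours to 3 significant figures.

t = 8.74 hours

Transfer-ellipse semi-major axis a_t = (r₁ + r₂)/2 = (7980 + 60400)/2 = 34190 km.
Transfer time t = π√(a_t³/μ) = π√((34190)³ / 3.986×10^5) = 31460 s.
Converting: 31460 s ÷ 3600 s/hour = 8.74 hours.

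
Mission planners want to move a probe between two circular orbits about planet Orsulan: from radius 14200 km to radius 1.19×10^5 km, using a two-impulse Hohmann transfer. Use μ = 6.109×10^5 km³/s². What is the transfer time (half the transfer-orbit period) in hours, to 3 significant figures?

Semi-major axis of the transfer orbit: a_t = (14200 + 1.190×10^5)/2 = 66600 km.
Transfer time t = π√(a_t³/μ) = π√((66600)³ / 6.109×10^5) = 69080 s.
Converting: 69080 s ÷ 3600 s/hour = 19.2 hours.

t = 19.2 hours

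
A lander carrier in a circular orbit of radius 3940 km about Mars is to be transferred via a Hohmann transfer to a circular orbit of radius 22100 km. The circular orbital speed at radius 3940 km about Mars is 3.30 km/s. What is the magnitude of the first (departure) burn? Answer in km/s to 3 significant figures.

From the circular-orbit relation v² = μ/r at r = 3940 km: μ = v²r = (3.30)² × 3940 = 42906.6 km³/s².
Transfer-ellipse semi-major axis a_t = (r₁ + r₂)/2 = (3940 + 22100)/2 = 13020 km.
Circular speed at r = 3940 km: v_c = √(μ/r) = 3.3000 km/s.
Transfer-orbit speed at the same r (vis-viva, a = a_t): v_t = √[μ(2/r − 1/a_t)] = 4.2994 km/s.
Δv₁ = |v_t − v_c| = |4.2994 − 3.3000| = 0.9994 km/s.

Δv₁ = 0.999 km/s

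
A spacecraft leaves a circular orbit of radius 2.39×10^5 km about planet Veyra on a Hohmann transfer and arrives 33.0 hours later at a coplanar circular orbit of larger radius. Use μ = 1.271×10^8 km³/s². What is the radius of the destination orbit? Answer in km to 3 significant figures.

r₂ = 8.94×10^5 km

Transfer time t = 33.0 hours = 1.188×10^5 s, and t = π√(a_t³/μ).
So a_t = (μ t²/π²)^(1/3) = (1.271×10^8 × (1.188×10^5)² / π²)^(1/3) = 5.6645×10^5 km.
Since a_t = (r₁ + r₂)/2, r₂ = 2a_t − r₁ = 2×5.6645×10^5 − 2.390×10^5 = 8.939×10^5 km.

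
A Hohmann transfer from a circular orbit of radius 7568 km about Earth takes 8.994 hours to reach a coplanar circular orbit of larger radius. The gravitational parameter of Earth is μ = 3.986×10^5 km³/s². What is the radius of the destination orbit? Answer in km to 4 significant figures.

Transfer time t = 8.994 hours = 32378.4 s, and t = π√(a_t³/μ).
So a_t = (μ t²/π²)^(1/3) = (3.986×10^5 × (32378.4)² / π²)^(1/3) = 34854 km.
Since a_t = (r₁ + r₂)/2, r₂ = 2a_t − r₁ = 2×34854 − 7568 = 62140 km.

r₂ = 62140 km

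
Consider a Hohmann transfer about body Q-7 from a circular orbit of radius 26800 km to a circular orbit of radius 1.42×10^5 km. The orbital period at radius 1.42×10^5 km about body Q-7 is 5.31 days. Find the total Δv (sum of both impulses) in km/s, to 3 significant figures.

From Kepler's third law T² = 4π²r³/μ at r = 1.42×10^5 km, T = 5.31 days = 5.31 × 86400 s = 4.58784×10^5 s: μ = 4π²r³/T² = 5.37042×10^5 km³/s².
The Hohmann ellipse has a_t = (r₁ + r₂)/2 = 84400 km.
Circular speed at r₁: v₁ = √(μ/r₁) = √(5.37042×10^5/26800) = 4.476 km/s.
Transfer-orbit speed at r₁ (vis-viva equation): v_p = √[μ(2/r₁ − 1/a_t)] = 5.806 km/s.
First burn Δv₁ = |v_p − v₁| = 1.330 km/s.
At r₂, v₂ = √(μ/r₂) = 1.94473 km/s.
Transfer-orbit speed at r₂: v_a = √[μ(2/r₂ − 1/a_t)] = 1.09586 km/s.
Second burn Δv₂ = |v₂ − v_a| = 0.8489 km/s.
Δv = Δv₁ + Δv₂ = 1.330 + 0.8489 = 2.179 km/s.

Δv = 2.18 km/s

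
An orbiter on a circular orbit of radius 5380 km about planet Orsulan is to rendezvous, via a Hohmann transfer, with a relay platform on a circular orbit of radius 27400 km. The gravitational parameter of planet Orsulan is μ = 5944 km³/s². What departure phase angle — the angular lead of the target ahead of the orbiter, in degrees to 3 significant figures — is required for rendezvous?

The Hohmann ellipse has a_t = (r₁ + r₂)/2 = 16390 km.
Transfer time t = π√(a_t³/μ) = 85502.518 s.
The target's mean motion on its circular orbit is ω₂ = √(μ/r₂³) = 1.6998616×10^-5 rad/s.
Angle swept by the target during transfer: ω₂·t = 1.453424 rad = 83.28°.
Arrival is 180° from departure on the ellipse, so φ = 180° − 83.28° = 96.7°.

φ = 96.7°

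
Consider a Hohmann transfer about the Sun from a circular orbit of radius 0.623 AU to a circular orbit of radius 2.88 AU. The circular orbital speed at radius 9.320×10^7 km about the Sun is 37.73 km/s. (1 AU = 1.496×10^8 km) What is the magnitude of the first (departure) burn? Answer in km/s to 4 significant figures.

Δv₁ = 10.65 km/s

From the circular-orbit relation v² = μ/r at r = 9.320×10^7 km: μ = v²r = (37.73)² × 9.320×10^7 = 1.32675×10^11 km³/s².
In km: r₁ = 0.623 × 1.496×10^8 = 9.32008×10^7 km; r₂ = 2.88 × 1.496×10^8 = 4.30848×10^8 km.
Transfer-ellipse semi-major axis a_t = (r₁ + r₂)/2 = (9.32008×10^7 + 4.30848×10^8)/2 = 2.620244×10^8 km.
Circular speed at r = 9.32008×10^7 km: v_c = √(μ/r) = 37.73 km/s.
Vis-viva on the transfer ellipse at r = 9.32008×10^7 km gives v_t = √[μ(2/r − 1/a_t)] = 48.38 km/s.
Δv₁ = |v_t − v_c| = |48.38 − 37.73| = 10.65 km/s.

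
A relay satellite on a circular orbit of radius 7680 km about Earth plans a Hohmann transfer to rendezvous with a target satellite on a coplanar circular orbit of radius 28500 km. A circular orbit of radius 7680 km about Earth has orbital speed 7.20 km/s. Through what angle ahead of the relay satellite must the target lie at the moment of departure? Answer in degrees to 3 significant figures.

From the circular-orbit relation v² = μ/r at r = 7680 km: μ = v²r = (7.20)² × 7680 = 3.98131×10^5 km³/s².
Semi-major axis of the transfer orbit: a_t = (7680 + 28500)/2 = 18090 km.
Transfer time t = π√(a_t³/μ) = 12114.2 s.
The target's mean motion on its circular orbit is ω₂ = √(μ/r₂³) = 1.31143×10^-4 rad/s.
Angle swept by the target during transfer: ω₂·t = 1.5887 rad = 91.03°.
The relay satellite traverses 180° on the transfer ellipse, so the target must lead by 180° − 91.03° = 89.0°.

φ = 89.0°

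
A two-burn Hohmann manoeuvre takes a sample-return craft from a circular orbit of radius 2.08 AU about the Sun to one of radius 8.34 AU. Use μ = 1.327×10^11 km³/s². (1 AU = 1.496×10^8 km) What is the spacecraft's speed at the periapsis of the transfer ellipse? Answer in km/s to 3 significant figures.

In km: r₁ = 2.08 × 1.496×10^8 = 3.11168×10^8 km; r₂ = 8.34 × 1.496×10^8 = 1.247664×10^9 km.
Transfer-ellipse semi-major axis a_t = (r₁ + r₂)/2 = (3.11168×10^8 + 1.247664×10^9)/2 = 7.79416×10^8 km.
At periapsis, r = 3.11168×10^8 km.
Vis-viva: v = √[μ(2/r − 1/a_t)] = √[1.327×10^11 × (2/3.11168×10^8 − 1/7.79416×10^8)] = 26.13 km/s.

v = 26.1 km/s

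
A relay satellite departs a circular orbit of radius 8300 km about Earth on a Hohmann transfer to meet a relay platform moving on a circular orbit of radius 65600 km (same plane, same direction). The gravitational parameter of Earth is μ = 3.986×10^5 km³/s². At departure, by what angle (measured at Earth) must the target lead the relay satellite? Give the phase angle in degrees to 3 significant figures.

φ = 104°

Semi-major axis of the transfer orbit: a_t = (8300 + 65600)/2 = 36950 km.
The half-period of the transfer ellipse is t = π√(a_t³/μ) = 35340 s.
The target's mean motion on its circular orbit is ω₂ = √(μ/r₂³) = 3.758×10^-5 rad/s.
Angle swept by the target during transfer: ω₂·t = 1.328 rad = 76.09°.
Arrival is 180° from departure on the ellipse, so φ = 180° − 76.09° = 104°.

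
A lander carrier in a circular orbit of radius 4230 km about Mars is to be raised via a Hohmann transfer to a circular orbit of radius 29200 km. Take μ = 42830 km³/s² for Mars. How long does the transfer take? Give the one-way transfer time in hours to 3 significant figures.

t = 9.11 hours

Semi-major axis of the transfer orbit: a_t = (4230 + 29200)/2 = 16715 km.
Half the transfer-orbit period gives t = π√(a_t³/μ) = 32800 s.
Converting: 32800 s ÷ 3600 s/hour = 9.11 hours.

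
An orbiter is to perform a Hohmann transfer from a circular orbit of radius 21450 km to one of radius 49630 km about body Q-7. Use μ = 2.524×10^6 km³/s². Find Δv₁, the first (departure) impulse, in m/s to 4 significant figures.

The Hohmann ellipse has a_t = (r₁ + r₂)/2 = 35540 km.
Circular speed at r = 21450 km: v_c = √(μ/r) = 10.848 km/s.
Vis-viva on the transfer ellipse at r = 21450 km gives v_t = √[μ(2/r − 1/a_t)] = 12.819 km/s.
Δv₁ = |v_t − v_c| = |12.819 − 10.848| = 1.971 km/s.

Δv₁ = 1971 m/s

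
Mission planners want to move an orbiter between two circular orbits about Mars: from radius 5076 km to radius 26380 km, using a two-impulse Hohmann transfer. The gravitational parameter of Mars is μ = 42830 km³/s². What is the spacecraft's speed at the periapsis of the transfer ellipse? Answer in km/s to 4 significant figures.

Semi-major axis of the transfer orbit: a_t = (5076 + 26380)/2 = 15728 km.
The periapsis of the transfer ellipse is at r = 5076 km.
Applying v² = μ(2/r − 1/a_t): v = 3.762 km/s.

v = 3.762 km/s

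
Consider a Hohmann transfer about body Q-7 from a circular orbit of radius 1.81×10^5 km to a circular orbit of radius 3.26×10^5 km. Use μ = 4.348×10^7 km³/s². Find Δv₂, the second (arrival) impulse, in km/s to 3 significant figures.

Δv₂ = 1.79 km/s

Semi-major axis of the transfer orbit: a_t = (1.810×10^5 + 3.260×10^5)/2 = 2.535×10^5 km.
On the circular orbit at r = 3.260×10^5 km, v_c = √(μ/r) = 11.549 km/s.
Transfer-orbit speed at the same r (vis-viva, a = a_t): v_t = √[μ(2/r − 1/a_t)] = 9.7586 km/s.
Δv₂ = |v_t − v_c| = |9.7586 − 11.549| = 1.790 km/s.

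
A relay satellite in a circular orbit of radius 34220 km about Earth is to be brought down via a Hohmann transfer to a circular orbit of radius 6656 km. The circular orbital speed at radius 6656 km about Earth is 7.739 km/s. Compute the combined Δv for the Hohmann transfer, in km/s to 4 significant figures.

From the circular-orbit relation v² = μ/r at r = 6656 km: μ = v²r = (7.739)² × 6656 = 3.98642×10^5 km³/s².
Transfer-ellipse semi-major axis a_t = (r₁ + r₂)/2 = (34220 + 6656)/2 = 20438 km.
Circular speed at r₁: v₁ = √(μ/r₁) = √(3.98642×10^5/34220) = 3.413 km/s.
Transfer-orbit speed at r₁ (vis-viva equation): v_a = √[μ(2/r₁ − 1/a_t)] = 1.948 km/s.
First burn Δv₁ = |v_a − v₁| = 1.465 km/s.
At r₂, v₂ = √(μ/r₂) = 7.7390 km/s.
Transfer-orbit speed at r₂: v_p = √[μ(2/r₂ − 1/a_t)] = 10.014 km/s.
Second burn Δv₂ = |v₂ − v_p| = 2.275 km/s.
Δv = Δv₁ + Δv₂ = 1.465 + 2.275 = 3.740 km/s.

Δv = 3.740 km/s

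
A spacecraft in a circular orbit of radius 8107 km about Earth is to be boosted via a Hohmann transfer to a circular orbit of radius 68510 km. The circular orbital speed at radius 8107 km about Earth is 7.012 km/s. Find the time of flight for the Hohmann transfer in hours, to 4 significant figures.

t = 10.36 hours

From the circular-orbit relation v² = μ/r at r = 8107 km: μ = v²r = (7.012)² × 8107 = 3.98606×10^5 km³/s².
Transfer-ellipse semi-major axis a_t = (r₁ + r₂)/2 = (8107 + 68510)/2 = 38308.5 km.
Half the transfer-orbit period gives t = π√(a_t³/μ) = 37310 s.
Converting: 37310 s ÷ 3600 s/hour = 10.36 hours.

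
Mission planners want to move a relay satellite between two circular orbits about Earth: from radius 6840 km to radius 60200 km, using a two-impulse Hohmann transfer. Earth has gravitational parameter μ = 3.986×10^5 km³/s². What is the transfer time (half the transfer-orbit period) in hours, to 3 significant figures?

t = 8.48 hours

Transfer-ellipse semi-major axis a_t = (r₁ + r₂)/2 = (6840 + 60200)/2 = 33520 km.
Half the transfer-orbit period gives t = π√(a_t³/μ) = 30540 s.
Converting: 30540 s ÷ 3600 s/hour = 8.48 hours.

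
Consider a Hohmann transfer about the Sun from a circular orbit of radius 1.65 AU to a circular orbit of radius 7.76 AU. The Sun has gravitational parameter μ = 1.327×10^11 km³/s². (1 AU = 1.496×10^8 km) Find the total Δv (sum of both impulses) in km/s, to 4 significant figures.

Δv = 10.95 km/s

In km: r₁ = 1.65 × 1.496×10^8 = 2.4684×10^8 km; r₂ = 7.76 × 1.496×10^8 = 1.160896×10^9 km.
Transfer-ellipse semi-major axis a_t = (r₁ + r₂)/2 = (2.4684×10^8 + 1.160896×10^9)/2 = 7.03868×10^8 km.
Circular speed at r₁: v₁ = √(μ/r₁) = √(1.327×10^11/2.4684×10^8) = 23.186 km/s.
Transfer-orbit speed at r₁ (vis-viva): v_p = √[μ(2/r₁ − 1/a_t)] = 29.777 km/s.
First burn Δv₁ = |v_p − v₁| = 6.591 km/s.
Circular speed at r₂: v₂ = √(μ/r₂) = 10.6915 km/s.
Transfer-orbit speed at r₂: v_a = √[μ(2/r₂ − 1/a_t)] = 6.33142 km/s.
Second burn Δv₂ = |v₂ − v_a| = 4.360 km/s.
Δv = Δv₁ + Δv₂ = 6.591 + 4.360 = 10.95 km/s.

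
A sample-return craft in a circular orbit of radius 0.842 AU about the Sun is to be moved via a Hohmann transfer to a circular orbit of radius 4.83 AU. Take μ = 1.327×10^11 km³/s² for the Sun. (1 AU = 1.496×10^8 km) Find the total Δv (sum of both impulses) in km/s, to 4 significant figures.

Δv = 16.07 km/s

In km: r₁ = 0.842 × 1.496×10^8 = 1.259632×10^8 km; r₂ = 4.83 × 1.496×10^8 = 7.22568×10^8 km.
The Hohmann ellipse has a_t = (r₁ + r₂)/2 = 4.242656×10^8 km.
Circular speed at r₁: v₁ = √(μ/r₁) = √(1.327×10^11/1.259632×10^8) = 32.46 km/s.
Transfer-orbit speed at r₁ (vis-viva equation): v_p = √[μ(2/r₁ − 1/a_t)] = 42.36 km/s.
First burn Δv₁ = |v_p − v₁| = 9.900 km/s.
Circular speed at r₂: v₂ = √(μ/r₂) = 13.552 km/s.
Transfer-orbit speed at r₂: v_a = √[μ(2/r₂ − 1/a_t)] = 7.3841 km/s.
Second burn Δv₂ = |v₂ − v_a| = 6.168 km/s.
Δv = Δv₁ + Δv₂ = 9.900 + 6.168 = 16.07 km/s.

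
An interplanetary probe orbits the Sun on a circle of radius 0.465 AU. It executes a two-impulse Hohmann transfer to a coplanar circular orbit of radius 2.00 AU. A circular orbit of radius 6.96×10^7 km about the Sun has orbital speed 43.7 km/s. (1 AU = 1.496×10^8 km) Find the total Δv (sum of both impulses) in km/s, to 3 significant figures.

Δv = 20.1 km/s

From the circular-orbit relation v² = μ/r at r = 6.96×10^7 km: μ = v²r = (43.7)² × 6.96×10^7 = 1.32914×10^11 km³/s².
In km: r₁ = 0.465 × 1.496×10^8 = 6.9564×10^7 km; r₂ = 2.00 × 1.496×10^8 = 2.992×10^8 km.
The Hohmann ellipse has a_t = (r₁ + r₂)/2 = 1.84382×10^8 km.
Circular speed at r₁: v₁ = √(μ/r₁) = √(1.32914×10^11/6.9564×10^7) = 43.71 km/s.
On the transfer ellipse at r₁, vis-viva gives v_p = √[μ(2/r₁ − 1/a_t)] = 55.68 km/s.
First burn Δv₁ = |v_p − v₁| = 11.97 km/s.
At r₂, v₂ = √(μ/r₂) = 21.077 km/s.
Transfer-orbit speed at r₂: v_a = √[μ(2/r₂ − 1/a_t)] = 12.946 km/s.
Second burn Δv₂ = |v₂ − v_a| = 8.131 km/s.
Total Δv = Δv₁ + Δv₂ = 20.10 km/s.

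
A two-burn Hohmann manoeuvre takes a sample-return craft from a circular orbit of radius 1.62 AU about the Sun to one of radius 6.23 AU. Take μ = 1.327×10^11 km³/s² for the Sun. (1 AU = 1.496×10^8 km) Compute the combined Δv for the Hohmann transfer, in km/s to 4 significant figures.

Δv = 10.35 km/s

In km: r₁ = 1.62 × 1.496×10^8 = 2.42352×10^8 km; r₂ = 6.23 × 1.496×10^8 = 9.32008×10^8 km.
Transfer-ellipse semi-major axis a_t = (r₁ + r₂)/2 = (2.42352×10^8 + 9.32008×10^8)/2 = 5.8718×10^8 km.
At r₁ the circular-orbit speed is v₁ = √(μ/r₁) = 23.400 km/s.
On the transfer ellipse at r₁, v² = μ(2/r − 1/a) gives v_p = √[μ(2/r₁ − 1/a_t)] = 29.481 km/s.
First burn Δv₁ = |v_p − v₁| = 6.081 km/s.
At r₂, v₂ = √(μ/r₂) = 11.932 km/s.
Transfer-orbit speed at r₂: v_a = √[μ(2/r₂ − 1/a_t)] = 7.6659 km/s.
Second burn Δv₂ = |v₂ − v_a| = 4.266 km/s.
Total Δv = Δv₁ + Δv₂ = 10.35 km/s.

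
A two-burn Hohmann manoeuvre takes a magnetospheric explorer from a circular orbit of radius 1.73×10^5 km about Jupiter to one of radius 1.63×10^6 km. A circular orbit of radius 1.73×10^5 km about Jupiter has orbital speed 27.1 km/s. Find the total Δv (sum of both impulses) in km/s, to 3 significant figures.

Δv = 14.3 km/s

From the circular-orbit relation v² = μ/r at r = 1.73×10^5 km: μ = v²r = (27.1)² × 1.73×10^5 = 1.27053×10^8 km³/s².
Transfer-ellipse semi-major axis a_t = (r₁ + r₂)/2 = (1.730×10^5 + 1.630×10^6)/2 = 9.015×10^5 km.
Circular speed at r₁: v₁ = √(μ/r₁) = √(1.27053×10^8/1.730×10^5) = 27.10 km/s.
On the transfer ellipse at r₁, v² = μ(2/r − 1/a) gives v_p = √[μ(2/r₁ − 1/a_t)] = 36.44 km/s.
First burn Δv₁ = |v_p − v₁| = 9.340 km/s.
At r₂, v₂ = √(μ/r₂) = 8.829 km/s.
Transfer-orbit speed at r₂: v_a = √[μ(2/r₂ − 1/a_t)] = 3.868 km/s.
Second burn Δv₂ = |v₂ − v_a| = 4.961 km/s.
Total Δv = Δv₁ + Δv₂ = 14.30 km/s.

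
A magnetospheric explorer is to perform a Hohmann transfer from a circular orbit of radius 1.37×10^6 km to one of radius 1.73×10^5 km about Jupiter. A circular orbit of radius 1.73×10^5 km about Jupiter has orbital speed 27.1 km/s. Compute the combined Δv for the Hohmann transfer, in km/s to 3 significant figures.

From the circular-orbit relation v² = μ/r at r = 1.73×10^5 km: μ = v²r = (27.1)² × 1.73×10^5 = 1.27053×10^8 km³/s².
Semi-major axis of the transfer orbit: a_t = (1.370×10^6 + 1.730×10^5)/2 = 7.715×10^5 km.
Circular speed at r₁: v₁ = √(μ/r₁) = √(1.27053×10^8/1.370×10^6) = 9.630 km/s.
Transfer-orbit speed at r₁ (v² = μ(2/r − 1/a)): v_a = √[μ(2/r₁ − 1/a_t)] = 4.560 km/s.
First burn Δv₁ = |v_a − v₁| = 5.070 km/s.
At r₂, v₂ = √(μ/r₂) = 27.100 km/s.
Transfer-orbit speed at r₂: v_p = √[μ(2/r₂ − 1/a_t)] = 36.113 km/s.
Second burn Δv₂ = |v₂ − v_p| = 9.013 km/s.
Δv = Δv₁ + Δv₂ = 5.070 + 9.013 = 14.08 km/s.

Δv = 14.1 km/s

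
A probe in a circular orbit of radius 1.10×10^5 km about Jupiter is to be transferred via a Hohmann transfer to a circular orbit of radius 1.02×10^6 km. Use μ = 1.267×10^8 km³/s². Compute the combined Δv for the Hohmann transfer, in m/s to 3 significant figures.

Δv = 17900 m/s

Semi-major axis of the transfer orbit: a_t = (1.100×10^5 + 1.020×10^6)/2 = 5.650×10^5 km.
Circular speed at r₁: v₁ = √(μ/r₁) = √(1.267×10^8/1.100×10^5) = 33.94 km/s.
On the transfer ellipse at r₁, vis-viva equation gives v_p = √[μ(2/r₁ − 1/a_t)] = 45.60 km/s.
First burn Δv₁ = |v_p − v₁| = 11.66 km/s.
Circular speed at r₂: v₂ = √(μ/r₂) = 11.1452 km/s.
Transfer-orbit speed at r₂: v_a = √[μ(2/r₂ − 1/a_t)] = 4.91768 km/s.
Second burn Δv₂ = |v₂ − v_a| = 6.228 km/s.
Δv = Δv₁ + Δv₂ = 11.66 + 6.228 = 17.89 km/s.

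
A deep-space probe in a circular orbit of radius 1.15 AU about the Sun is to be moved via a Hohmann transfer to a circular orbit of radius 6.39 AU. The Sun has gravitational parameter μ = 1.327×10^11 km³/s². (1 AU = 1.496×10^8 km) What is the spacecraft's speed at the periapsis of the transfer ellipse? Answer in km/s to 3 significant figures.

In km: r₁ = 1.15 × 1.496×10^8 = 1.7204×10^8 km; r₂ = 6.39 × 1.496×10^8 = 9.55944×10^8 km.
Transfer-ellipse semi-major axis a_t = (r₁ + r₂)/2 = (1.7204×10^8 + 9.55944×10^8)/2 = 5.63992×10^8 km.
The periapsis of the transfer ellipse is at r = 1.7204×10^8 km.
From the vis-viva equation, v = √[μ(2/r − 1/a_t)] = 36.16 km/s.

v = 36.2 km/s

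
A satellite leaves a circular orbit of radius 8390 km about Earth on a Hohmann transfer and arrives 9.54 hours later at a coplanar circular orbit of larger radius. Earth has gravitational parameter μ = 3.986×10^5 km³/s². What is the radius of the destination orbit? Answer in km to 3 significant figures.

r₂ = 64100 km

Transfer time t = 9.54 hours = 34344 s, and t = π√(a_t³/μ).
So a_t = (μ t²/π²)^(1/3) = (3.986×10^5 × (34344)² / π²)^(1/3) = 36250 km.
Since a_t = (r₁ + r₂)/2, r₂ = 2a_t − r₁ = 2×36250 − 8390 = 64110 km.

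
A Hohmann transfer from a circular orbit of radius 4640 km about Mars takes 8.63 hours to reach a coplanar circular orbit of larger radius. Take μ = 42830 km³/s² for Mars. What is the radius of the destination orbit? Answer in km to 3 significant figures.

r₂ = 27600 km

Transfer time t = 8.63 hours = 31068 s, and t = π√(a_t³/μ).
So a_t = (μ t²/π²)^(1/3) = (42830 × (31068)² / π²)^(1/3) = 16120 km.
Since a_t = (r₁ + r₂)/2, r₂ = 2a_t − r₁ = 2×16120 − 4640 = 27600 km.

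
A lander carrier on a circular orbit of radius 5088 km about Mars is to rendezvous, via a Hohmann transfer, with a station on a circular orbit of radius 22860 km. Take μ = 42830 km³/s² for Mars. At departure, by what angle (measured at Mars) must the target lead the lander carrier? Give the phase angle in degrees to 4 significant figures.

Semi-major axis of the transfer orbit: a_t = (5088 + 22860)/2 = 13974 km.
The half-period of the transfer ellipse is t = π√(a_t³/μ) = 25076 s.
Target angular speed ω₂ = √(μ/r₂³) = 5.9877×10^-5 rad/s.
Angle swept by the target during transfer: ω₂·t = 1.5015 rad = 86.03°.
The lander carrier traverses 180° on the transfer ellipse, so the target must lead by 180° − 86.03° = 93.97°.

φ = 93.97°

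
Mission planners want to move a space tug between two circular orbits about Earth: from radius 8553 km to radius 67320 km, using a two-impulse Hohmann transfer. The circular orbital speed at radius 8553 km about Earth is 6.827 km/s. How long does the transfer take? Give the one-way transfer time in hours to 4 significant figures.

From the circular-orbit relation v² = μ/r at r = 8553 km: μ = v²r = (6.827)² × 8553 = 3.98638×10^5 km³/s².
The Hohmann ellipse has a_t = (r₁ + r₂)/2 = 37936.5 km.
By Kepler's third law the transfer-orbit period is T = 2π√(a_t³/μ), so t = T/2 = 36770 s.
Converting: 36770 s ÷ 3600 s/hour = 10.21 hours.

t = 10.21 hours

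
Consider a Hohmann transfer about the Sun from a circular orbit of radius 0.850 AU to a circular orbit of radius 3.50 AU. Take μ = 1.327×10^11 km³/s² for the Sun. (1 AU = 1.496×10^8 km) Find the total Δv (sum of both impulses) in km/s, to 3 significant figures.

Δv = 14.6 km/s

In km: r₁ = 0.850 × 1.496×10^8 = 1.2716×10^8 km; r₂ = 3.50 × 1.496×10^8 = 5.236×10^8 km.
Transfer-ellipse semi-major axis a_t = (r₁ + r₂)/2 = (1.2716×10^8 + 5.236×10^8)/2 = 3.2538×10^8 km.
Circular speed at r₁: v₁ = √(μ/r₁) = √(1.327×10^11/1.2716×10^8) = 32.304 km/s.
Transfer-orbit speed at r₁ (vis-viva equation): v_p = √[μ(2/r₁ − 1/a_t)] = 40.979 km/s.
First burn Δv₁ = |v_p − v₁| = 8.675 km/s.
At r₂, v₂ = √(μ/r₂) = 15.92 km/s.
Transfer-orbit speed at r₂: v_a = √[μ(2/r₂ − 1/a_t)] = 9.952 km/s.
Second burn Δv₂ = |v₂ − v_a| = 5.968 km/s.
Total Δv = Δv₁ + Δv₂ = 14.64 km/s.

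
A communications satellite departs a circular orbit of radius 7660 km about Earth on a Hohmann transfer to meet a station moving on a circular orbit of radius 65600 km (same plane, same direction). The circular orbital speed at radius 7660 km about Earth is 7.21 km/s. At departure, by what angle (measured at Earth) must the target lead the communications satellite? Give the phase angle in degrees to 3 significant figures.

φ = 105°

From the circular-orbit relation v² = μ/r at r = 7660 km: μ = v²r = (7.21)² × 7660 = 3.98198×10^5 km³/s².
The Hohmann ellipse has a_t = (r₁ + r₂)/2 = 36630 km.
The half-period of the transfer ellipse is t = π√(a_t³/μ) = 34900 s.
Target angular speed ω₂ = √(μ/r₂³) = 3.756×10^-5 rad/s.
Angle swept by the target during transfer: ω₂·t = 1.311 rad = 75.11°.
The communications satellite traverses 180° on the transfer ellipse, so the target must lead by 180° − 75.11° = 105°.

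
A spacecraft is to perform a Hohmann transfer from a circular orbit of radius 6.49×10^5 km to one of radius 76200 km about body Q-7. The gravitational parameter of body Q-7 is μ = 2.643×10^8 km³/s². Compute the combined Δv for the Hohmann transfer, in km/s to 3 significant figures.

Semi-major axis of the transfer orbit: a_t = (6.490×10^5 + 76200)/2 = 3.626×10^5 km.
At r₁ the circular-orbit speed is v₁ = √(μ/r₁) = 20.18 km/s.
On the transfer ellipse at r₁, v² = μ(2/r − 1/a) gives v_a = √[μ(2/r₁ − 1/a_t)] = 9.251 km/s.
First burn Δv₁ = |v_a − v₁| = 10.93 km/s.
Circular speed at r₂: v₂ = √(μ/r₂) = 58.89 km/s.
Transfer-orbit speed at r₂: v_p = √[μ(2/r₂ − 1/a_t)] = 78.79 km/s.
Second burn Δv₂ = |v₂ − v_p| = 19.90 km/s.
Total Δv = Δv₁ + Δv₂ = 30.83 km/s.

Δv = 30.8 km/s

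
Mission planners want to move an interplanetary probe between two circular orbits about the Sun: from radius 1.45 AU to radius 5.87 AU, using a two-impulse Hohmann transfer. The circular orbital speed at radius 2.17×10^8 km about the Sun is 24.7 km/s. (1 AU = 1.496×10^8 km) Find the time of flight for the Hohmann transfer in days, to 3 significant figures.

From the circular-orbit relation v² = μ/r at r = 2.17×10^8 km: μ = v²r = (24.7)² × 2.17×10^8 = 1.32390×10^11 km³/s².
In km: r₁ = 1.45 × 1.496×10^8 = 2.1692×10^8 km; r₂ = 5.87 × 1.496×10^8 = 8.78152×10^8 km.
The Hohmann ellipse has a_t = (r₁ + r₂)/2 = 5.47536×10^8 km.
Half the transfer-orbit period gives t = π√(a_t³/μ) = 1.106×10^8 s.
Converting: 1.106×10^8 s ÷ 86400 s/day = 1280 days.

t = 1280 days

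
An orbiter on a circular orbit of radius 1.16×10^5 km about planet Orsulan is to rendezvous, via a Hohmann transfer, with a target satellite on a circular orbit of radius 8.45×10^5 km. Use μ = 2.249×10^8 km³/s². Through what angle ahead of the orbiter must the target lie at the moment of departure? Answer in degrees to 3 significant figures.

Semi-major axis of the transfer orbit: a_t = (1.160×10^5 + 8.450×10^5)/2 = 4.805×10^5 km.
Transfer time t = π√(a_t³/μ) = 69770 s.
Target angular speed ω₂ = √(μ/r₂³) = 1.931×10^-5 rad/s.
Angle swept by the target during transfer: ω₂·t = 1.347 rad = 77.18°.
The orbiter traverses 180° on the transfer ellipse, so the target must lead by 180° − 77.18° = 103°.

φ = 103°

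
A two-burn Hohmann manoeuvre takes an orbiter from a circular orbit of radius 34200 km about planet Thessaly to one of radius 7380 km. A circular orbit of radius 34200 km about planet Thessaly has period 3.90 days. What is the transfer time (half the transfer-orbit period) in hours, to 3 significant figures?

From Kepler's third law T² = 4π²r³/μ at r = 34200 km, T = 3.90 days = 3.90 × 86400 s = 3.3696×10^5 s: μ = 4π²r³/T² = 13908.5 km³/s².
Semi-major axis of the transfer orbit: a_t = (34200 + 7380)/2 = 20790 km.
Half the transfer-orbit period gives t = π√(a_t³/μ) = 79850 s.
Converting: 79850 s ÷ 3600 s/hour = 22.2 hours.

t = 22.2 hours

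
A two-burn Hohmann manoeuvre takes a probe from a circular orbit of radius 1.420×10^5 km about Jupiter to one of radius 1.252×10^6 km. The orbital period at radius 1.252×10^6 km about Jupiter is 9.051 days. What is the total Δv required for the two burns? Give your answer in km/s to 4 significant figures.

From Kepler's third law T² = 4π²r³/μ at r = 1.252×10^6 km, T = 9.051 days = 9.051 × 86400 s = 7.820064×10^5 s: μ = 4π²r³/T² = 1.26693×10^8 km³/s².
Transfer-ellipse semi-major axis a_t = (r₁ + r₂)/2 = (1.420×10^5 + 1.252×10^6)/2 = 6.970×10^5 km.
At r₁ the circular-orbit speed is v₁ = √(μ/r₁) = 29.87 km/s.
Transfer-orbit speed at r₁ (vis-viva): v_p = √[μ(2/r₁ − 1/a_t)] = 40.03 km/s.
First burn Δv₁ = |v_p − v₁| = 10.16 km/s.
Circular speed at r₂: v₂ = √(μ/r₂) = 10.0594 km/s.
Transfer-orbit speed at r₂: v_a = √[μ(2/r₂ − 1/a_t)] = 4.54048 km/s.
Second burn Δv₂ = |v₂ − v_a| = 5.519 km/s.
Total Δv = Δv₁ + Δv₂ = 15.68 km/s.

Δv = 15.68 km/s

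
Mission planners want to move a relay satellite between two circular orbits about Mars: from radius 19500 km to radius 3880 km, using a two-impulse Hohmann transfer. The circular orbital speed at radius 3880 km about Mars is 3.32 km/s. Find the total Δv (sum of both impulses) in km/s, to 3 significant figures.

From the circular-orbit relation v² = μ/r at r = 3880 km: μ = v²r = (3.32)² × 3880 = 42766.9 km³/s².
Semi-major axis of the transfer orbit: a_t = (19500 + 3880)/2 = 11690 km.
Circular speed at r₁: v₁ = √(μ/r₁) = √(42766.9/19500) = 1.4809 km/s.
On the transfer ellipse at r₁, v² = μ(2/r − 1/a) gives v_a = √[μ(2/r₁ − 1/a_t)] = 0.85319 km/s.
First burn Δv₁ = |v_a − v₁| = 0.6277 km/s.
Circular speed at r₂: v₂ = √(μ/r₂) = 3.3200 km/s.
Transfer-orbit speed at r₂: v_p = √[μ(2/r₂ − 1/a_t)] = 4.2879 km/s.
Second burn Δv₂ = |v₂ − v_p| = 0.9679 km/s.
Δv = Δv₁ + Δv₂ = 0.6277 + 0.9679 = 1.596 km/s.

Δv = 1.60 km/s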